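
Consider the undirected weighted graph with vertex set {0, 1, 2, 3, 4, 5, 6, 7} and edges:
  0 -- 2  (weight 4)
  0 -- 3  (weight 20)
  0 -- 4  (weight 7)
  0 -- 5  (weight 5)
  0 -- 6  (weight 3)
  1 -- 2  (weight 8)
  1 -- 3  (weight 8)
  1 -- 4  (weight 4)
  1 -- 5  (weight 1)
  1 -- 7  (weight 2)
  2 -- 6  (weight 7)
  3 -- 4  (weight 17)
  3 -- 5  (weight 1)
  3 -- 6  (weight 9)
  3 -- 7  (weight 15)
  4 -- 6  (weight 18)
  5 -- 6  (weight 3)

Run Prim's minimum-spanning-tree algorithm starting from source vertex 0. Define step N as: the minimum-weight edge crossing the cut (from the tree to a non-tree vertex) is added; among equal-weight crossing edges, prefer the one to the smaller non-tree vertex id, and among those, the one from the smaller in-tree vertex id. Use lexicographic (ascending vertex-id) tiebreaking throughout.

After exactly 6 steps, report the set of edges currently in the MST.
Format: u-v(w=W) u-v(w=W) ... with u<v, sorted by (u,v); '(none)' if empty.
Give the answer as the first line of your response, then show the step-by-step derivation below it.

0-2(w=4) 0-6(w=3) 1-5(w=1) 1-7(w=2) 3-5(w=1) 5-6(w=3)

step 1: add edge 0-6 (w=3); MST = {0-6(w=3)}
step 2: add edge 5-6 (w=3); MST = {0-6(w=3) 5-6(w=3)}
step 3: add edge 1-5 (w=1); MST = {0-6(w=3) 1-5(w=1) 5-6(w=3)}
step 4: add edge 3-5 (w=1); MST = {0-6(w=3) 1-5(w=1) 3-5(w=1) 5-6(w=3)}
step 5: add edge 1-7 (w=2); MST = {0-6(w=3) 1-5(w=1) 1-7(w=2) 3-5(w=1) 5-6(w=3)}
step 6: add edge 0-2 (w=4); MST = {0-2(w=4) 0-6(w=3) 1-5(w=1) 1-7(w=2) 3-5(w=1) 5-6(w=3)}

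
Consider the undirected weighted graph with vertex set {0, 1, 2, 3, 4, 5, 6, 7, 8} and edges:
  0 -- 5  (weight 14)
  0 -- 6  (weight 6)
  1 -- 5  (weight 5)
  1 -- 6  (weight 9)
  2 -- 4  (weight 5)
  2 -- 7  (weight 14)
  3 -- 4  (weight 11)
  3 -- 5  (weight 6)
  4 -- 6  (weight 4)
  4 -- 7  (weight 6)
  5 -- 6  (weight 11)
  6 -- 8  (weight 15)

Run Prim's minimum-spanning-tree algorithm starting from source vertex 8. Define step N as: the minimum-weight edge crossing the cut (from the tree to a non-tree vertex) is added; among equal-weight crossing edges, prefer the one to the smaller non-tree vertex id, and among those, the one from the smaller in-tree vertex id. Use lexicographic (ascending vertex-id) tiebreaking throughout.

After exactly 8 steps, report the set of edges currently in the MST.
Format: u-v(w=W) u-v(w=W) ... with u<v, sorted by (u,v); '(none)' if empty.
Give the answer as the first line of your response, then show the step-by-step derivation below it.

0-6(w=6) 1-5(w=5) 1-6(w=9) 2-4(w=5) 3-5(w=6) 4-6(w=4) 4-7(w=6) 6-8(w=15)

step 1: add edge 6-8 (w=15); MST = {6-8(w=15)}
step 2: add edge 4-6 (w=4); MST = {4-6(w=4) 6-8(w=15)}
step 3: add edge 2-4 (w=5); MST = {2-4(w=5) 4-6(w=4) 6-8(w=15)}
step 4: add edge 0-6 (w=6); MST = {0-6(w=6) 2-4(w=5) 4-6(w=4) 6-8(w=15)}
step 5: add edge 4-7 (w=6); MST = {0-6(w=6) 2-4(w=5) 4-6(w=4) 4-7(w=6) 6-8(w=15)}
step 6: add edge 1-6 (w=9); MST = {0-6(w=6) 1-6(w=9) 2-4(w=5) 4-6(w=4) 4-7(w=6) 6-8(w=15)}
step 7: add edge 1-5 (w=5); MST = {0-6(w=6) 1-5(w=5) 1-6(w=9) 2-4(w=5) 4-6(w=4) 4-7(w=6) 6-8(w=15)}
step 8: add edge 3-5 (w=6); MST = {0-6(w=6) 1-5(w=5) 1-6(w=9) 2-4(w=5) 3-5(w=6) 4-6(w=4) 4-7(w=6) 6-8(w=15)}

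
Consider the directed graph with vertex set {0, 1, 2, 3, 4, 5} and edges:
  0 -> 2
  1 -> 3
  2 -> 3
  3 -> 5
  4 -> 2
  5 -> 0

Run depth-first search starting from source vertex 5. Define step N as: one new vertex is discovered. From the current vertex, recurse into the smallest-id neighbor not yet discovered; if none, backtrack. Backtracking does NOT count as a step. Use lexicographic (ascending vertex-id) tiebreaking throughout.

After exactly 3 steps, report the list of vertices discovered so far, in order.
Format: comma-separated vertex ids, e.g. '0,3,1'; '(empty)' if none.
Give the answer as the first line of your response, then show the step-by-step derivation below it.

5,0,2

step 1: discover 5; path=5; order=5
step 2: discover 0; path=5>0; order=5,0
step 3: discover 2; path=5>0>2; order=5,0,2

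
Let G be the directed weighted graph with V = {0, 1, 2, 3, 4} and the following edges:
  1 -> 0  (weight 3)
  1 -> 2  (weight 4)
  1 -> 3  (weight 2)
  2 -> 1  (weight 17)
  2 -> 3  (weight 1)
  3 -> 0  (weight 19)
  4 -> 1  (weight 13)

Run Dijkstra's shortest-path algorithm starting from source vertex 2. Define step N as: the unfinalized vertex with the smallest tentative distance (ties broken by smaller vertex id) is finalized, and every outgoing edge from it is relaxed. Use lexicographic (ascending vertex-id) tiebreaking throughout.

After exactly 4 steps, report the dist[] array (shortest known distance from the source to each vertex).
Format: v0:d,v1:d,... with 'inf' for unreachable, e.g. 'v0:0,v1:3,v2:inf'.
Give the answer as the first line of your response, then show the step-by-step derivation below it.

v0:20,v1:17,v2:0,v3:1,v4:inf

step 1: dist = v0:inf,v1:17,v2:0,v3:1,v4:inf
step 2: dist = v0:20,v1:17,v2:0,v3:1,v4:inf
step 3: dist = v0:20,v1:17,v2:0,v3:1,v4:inf
step 4: dist = v0:20,v1:17,v2:0,v3:1,v4:inf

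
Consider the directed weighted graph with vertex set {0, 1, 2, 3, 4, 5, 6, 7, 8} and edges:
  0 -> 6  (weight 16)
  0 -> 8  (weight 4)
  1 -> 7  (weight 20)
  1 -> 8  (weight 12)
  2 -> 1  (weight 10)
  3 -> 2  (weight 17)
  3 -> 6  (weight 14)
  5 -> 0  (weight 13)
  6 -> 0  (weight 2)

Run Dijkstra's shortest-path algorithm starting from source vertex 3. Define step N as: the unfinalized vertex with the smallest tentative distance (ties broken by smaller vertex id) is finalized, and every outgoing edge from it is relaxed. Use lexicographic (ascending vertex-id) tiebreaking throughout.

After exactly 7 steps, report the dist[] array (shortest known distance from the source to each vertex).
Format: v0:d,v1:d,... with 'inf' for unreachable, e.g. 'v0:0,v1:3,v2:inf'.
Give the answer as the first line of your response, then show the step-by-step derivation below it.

v0:16,v1:27,v2:17,v3:0,v4:inf,v5:inf,v6:14,v7:47,v8:20

step 1: dist = v0:inf,v1:inf,v2:17,v3:0,v4:inf,v5:inf,v6:14,v7:inf,v8:inf
step 2: dist = v0:16,v1:inf,v2:17,v3:0,v4:inf,v5:inf,v6:14,v7:inf,v8:inf
step 3: dist = v0:16,v1:inf,v2:17,v3:0,v4:inf,v5:inf,v6:14,v7:inf,v8:20
step 4: dist = v0:16,v1:27,v2:17,v3:0,v4:inf,v5:inf,v6:14,v7:inf,v8:20
step 5: dist = v0:16,v1:27,v2:17,v3:0,v4:inf,v5:inf,v6:14,v7:inf,v8:20
step 6: dist = v0:16,v1:27,v2:17,v3:0,v4:inf,v5:inf,v6:14,v7:47,v8:20
step 7: dist = v0:16,v1:27,v2:17,v3:0,v4:inf,v5:inf,v6:14,v7:47,v8:20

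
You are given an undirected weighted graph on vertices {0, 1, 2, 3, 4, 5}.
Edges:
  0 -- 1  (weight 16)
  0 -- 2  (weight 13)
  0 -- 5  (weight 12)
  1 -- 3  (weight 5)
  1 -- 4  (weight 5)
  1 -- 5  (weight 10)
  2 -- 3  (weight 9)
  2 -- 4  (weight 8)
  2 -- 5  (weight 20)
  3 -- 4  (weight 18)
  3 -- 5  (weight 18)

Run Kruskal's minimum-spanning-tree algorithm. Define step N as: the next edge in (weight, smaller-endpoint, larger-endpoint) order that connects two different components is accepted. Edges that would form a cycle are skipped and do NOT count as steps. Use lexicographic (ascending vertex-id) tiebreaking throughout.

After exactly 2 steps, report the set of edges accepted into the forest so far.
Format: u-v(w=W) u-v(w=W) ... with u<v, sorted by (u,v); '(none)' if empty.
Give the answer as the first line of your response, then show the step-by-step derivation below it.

1-3(w=5) 1-4(w=5)

step 1: add edge 1-3 (w=5); MST = {1-3(w=5)}
step 2: add edge 1-4 (w=5); MST = {1-3(w=5) 1-4(w=5)}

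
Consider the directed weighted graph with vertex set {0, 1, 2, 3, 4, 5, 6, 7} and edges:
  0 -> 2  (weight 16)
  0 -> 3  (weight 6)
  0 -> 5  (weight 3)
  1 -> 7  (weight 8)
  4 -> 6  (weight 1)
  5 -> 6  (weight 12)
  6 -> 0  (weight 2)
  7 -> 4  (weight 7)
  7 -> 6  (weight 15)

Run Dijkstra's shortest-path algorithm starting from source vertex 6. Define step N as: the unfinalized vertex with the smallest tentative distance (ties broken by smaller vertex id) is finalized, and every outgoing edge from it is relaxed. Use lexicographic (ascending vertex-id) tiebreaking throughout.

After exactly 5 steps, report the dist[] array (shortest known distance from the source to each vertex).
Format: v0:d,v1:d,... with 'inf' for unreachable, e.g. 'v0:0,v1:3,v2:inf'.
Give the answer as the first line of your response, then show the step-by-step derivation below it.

v0:2,v1:inf,v2:18,v3:8,v4:inf,v5:5,v6:0,v7:inf

step 1: dist = v0:2,v1:inf,v2:inf,v3:inf,v4:inf,v5:inf,v6:0,v7:inf
step 2: dist = v0:2,v1:inf,v2:18,v3:8,v4:inf,v5:5,v6:0,v7:inf
step 3: dist = v0:2,v1:inf,v2:18,v3:8,v4:inf,v5:5,v6:0,v7:inf
step 4: dist = v0:2,v1:inf,v2:18,v3:8,v4:inf,v5:5,v6:0,v7:inf
step 5: dist = v0:2,v1:inf,v2:18,v3:8,v4:inf,v5:5,v6:0,v7:inf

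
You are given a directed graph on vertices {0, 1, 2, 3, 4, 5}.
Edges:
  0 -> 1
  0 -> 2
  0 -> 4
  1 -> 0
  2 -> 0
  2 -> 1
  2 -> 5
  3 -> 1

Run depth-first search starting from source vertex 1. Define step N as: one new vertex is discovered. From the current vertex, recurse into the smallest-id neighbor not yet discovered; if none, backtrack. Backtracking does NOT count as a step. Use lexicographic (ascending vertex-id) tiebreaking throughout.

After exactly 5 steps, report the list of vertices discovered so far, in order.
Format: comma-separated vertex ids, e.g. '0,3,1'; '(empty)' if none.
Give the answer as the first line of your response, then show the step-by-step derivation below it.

1,0,2,5,4

step 1: discover 1; path=1; order=1
step 2: discover 0; path=1>0; order=1,0
step 3: discover 2; path=1>0>2; order=1,0,2
step 4: discover 5; path=1>0>2>5; order=1,0,2,5
step 5: discover 4; path=1>0>4; order=1,0,2,5,4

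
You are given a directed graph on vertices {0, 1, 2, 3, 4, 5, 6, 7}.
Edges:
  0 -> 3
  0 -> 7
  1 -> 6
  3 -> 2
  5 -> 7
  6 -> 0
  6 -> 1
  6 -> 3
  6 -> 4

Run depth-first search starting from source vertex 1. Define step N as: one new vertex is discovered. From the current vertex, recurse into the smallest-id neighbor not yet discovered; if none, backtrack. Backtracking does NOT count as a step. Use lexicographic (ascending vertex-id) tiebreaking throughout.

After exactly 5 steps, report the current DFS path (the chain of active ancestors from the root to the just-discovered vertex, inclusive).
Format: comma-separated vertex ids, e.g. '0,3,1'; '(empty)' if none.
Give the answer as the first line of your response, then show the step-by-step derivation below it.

1,6,0,3,2

step 1: discover 1; path=1; order=1
step 2: discover 6; path=1>6; order=1,6
step 3: discover 0; path=1>6>0; order=1,6,0
step 4: discover 3; path=1>6>0>3; order=1,6,0,3
step 5: discover 2; path=1>6>0>3>2; order=1,6,0,3,2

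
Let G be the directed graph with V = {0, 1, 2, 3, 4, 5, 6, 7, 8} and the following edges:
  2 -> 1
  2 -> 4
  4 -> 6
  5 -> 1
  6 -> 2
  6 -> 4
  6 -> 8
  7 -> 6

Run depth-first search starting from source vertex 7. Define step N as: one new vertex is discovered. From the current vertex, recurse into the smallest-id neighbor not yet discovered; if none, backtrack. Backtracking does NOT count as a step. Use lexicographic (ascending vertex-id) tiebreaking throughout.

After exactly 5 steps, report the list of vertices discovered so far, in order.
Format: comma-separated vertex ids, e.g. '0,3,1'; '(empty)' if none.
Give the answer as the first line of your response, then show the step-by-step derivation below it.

7,6,2,1,4

step 1: discover 7; path=7; order=7
step 2: discover 6; path=7>6; order=7,6
step 3: discover 2; path=7>6>2; order=7,6,2
step 4: discover 1; path=7>6>2>1; order=7,6,2,1
step 5: discover 4; path=7>6>2>4; order=7,6,2,1,4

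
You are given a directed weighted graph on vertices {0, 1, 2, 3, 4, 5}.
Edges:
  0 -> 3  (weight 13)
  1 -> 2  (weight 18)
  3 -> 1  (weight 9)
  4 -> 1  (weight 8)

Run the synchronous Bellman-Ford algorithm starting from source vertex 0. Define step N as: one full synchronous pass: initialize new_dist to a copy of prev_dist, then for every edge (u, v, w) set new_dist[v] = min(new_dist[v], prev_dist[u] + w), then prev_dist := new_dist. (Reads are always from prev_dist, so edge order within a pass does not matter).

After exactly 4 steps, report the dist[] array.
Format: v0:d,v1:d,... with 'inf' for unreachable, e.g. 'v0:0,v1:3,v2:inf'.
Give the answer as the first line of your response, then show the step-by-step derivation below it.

v0:0,v1:22,v2:40,v3:13,v4:inf,v5:inf

step 1: dist = v0:0,v1:inf,v2:inf,v3:13,v4:inf,v5:inf
step 2: dist = v0:0,v1:22,v2:inf,v3:13,v4:inf,v5:inf
step 3: dist = v0:0,v1:22,v2:40,v3:13,v4:inf,v5:inf
step 4: dist = v0:0,v1:22,v2:40,v3:13,v4:inf,v5:inf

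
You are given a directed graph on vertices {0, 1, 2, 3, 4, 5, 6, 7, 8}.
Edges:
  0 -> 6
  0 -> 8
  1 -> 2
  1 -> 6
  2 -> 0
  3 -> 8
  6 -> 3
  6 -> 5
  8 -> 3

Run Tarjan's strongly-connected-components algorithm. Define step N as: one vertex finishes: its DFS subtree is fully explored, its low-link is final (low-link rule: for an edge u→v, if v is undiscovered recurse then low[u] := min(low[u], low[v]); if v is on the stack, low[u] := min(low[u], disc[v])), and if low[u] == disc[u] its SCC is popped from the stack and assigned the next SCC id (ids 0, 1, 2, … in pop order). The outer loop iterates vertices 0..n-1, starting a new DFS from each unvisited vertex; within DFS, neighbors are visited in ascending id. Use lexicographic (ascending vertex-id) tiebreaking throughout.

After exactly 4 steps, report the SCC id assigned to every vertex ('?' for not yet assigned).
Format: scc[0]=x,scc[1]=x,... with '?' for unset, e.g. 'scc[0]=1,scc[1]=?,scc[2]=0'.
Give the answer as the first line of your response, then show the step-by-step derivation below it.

scc[0]=?,scc[1]=?,scc[2]=?,scc[3]=0,scc[4]=?,scc[5]=1,scc[6]=2,scc[7]=?,scc[8]=0

step 1: low=(low[0]=0,low[1]=?,low[2]=?,low[3]=2,low[4]=?,low[5]=?,low[6]=1,low[7]=?,low[8]=2); scc=(scc[0]=?,scc[1]=?,scc[2]=?,scc[3]=?,scc[4]=?,scc[5]=?,scc[6]=?,scc[7]=?,scc[8]=?)
step 2: low=(low[0]=0,low[1]=?,low[2]=?,low[3]=2,low[4]=?,low[5]=?,low[6]=1,low[7]=?,low[8]=2); scc=(scc[0]=?,scc[1]=?,scc[2]=?,scc[3]=0,scc[4]=?,scc[5]=?,scc[6]=?,scc[7]=?,scc[8]=0)
step 3: low=(low[0]=0,low[1]=?,low[2]=?,low[3]=2,low[4]=?,low[5]=4,low[6]=1,low[7]=?,low[8]=2); scc=(scc[0]=?,scc[1]=?,scc[2]=?,scc[3]=0,scc[4]=?,scc[5]=1,scc[6]=?,scc[7]=?,scc[8]=0)
step 4: low=(low[0]=0,low[1]=?,low[2]=?,low[3]=2,low[4]=?,low[5]=4,low[6]=1,low[7]=?,low[8]=2); scc=(scc[0]=?,scc[1]=?,scc[2]=?,scc[3]=0,scc[4]=?,scc[5]=1,scc[6]=2,scc[7]=?,scc[8]=0)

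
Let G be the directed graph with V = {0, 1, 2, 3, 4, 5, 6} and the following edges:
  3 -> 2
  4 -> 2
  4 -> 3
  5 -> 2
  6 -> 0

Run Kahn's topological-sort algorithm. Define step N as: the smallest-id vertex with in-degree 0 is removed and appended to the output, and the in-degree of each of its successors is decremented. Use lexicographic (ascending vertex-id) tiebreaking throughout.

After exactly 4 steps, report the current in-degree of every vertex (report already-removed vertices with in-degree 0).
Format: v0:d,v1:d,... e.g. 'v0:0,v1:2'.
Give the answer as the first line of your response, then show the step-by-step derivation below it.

v0:1,v1:0,v2:0,v3:0,v4:0,v5:0,v6:0

step 1: output 1; order=[1]; indeg=(1,0,3,1,0,0,0)
step 2: output 4; order=[1,4]; indeg=(1,0,2,0,0,0,0)
step 3: output 3; order=[1,4,3]; indeg=(1,0,1,0,0,0,0)
step 4: output 5; order=[1,4,3,5]; indeg=(1,0,0,0,0,0,0)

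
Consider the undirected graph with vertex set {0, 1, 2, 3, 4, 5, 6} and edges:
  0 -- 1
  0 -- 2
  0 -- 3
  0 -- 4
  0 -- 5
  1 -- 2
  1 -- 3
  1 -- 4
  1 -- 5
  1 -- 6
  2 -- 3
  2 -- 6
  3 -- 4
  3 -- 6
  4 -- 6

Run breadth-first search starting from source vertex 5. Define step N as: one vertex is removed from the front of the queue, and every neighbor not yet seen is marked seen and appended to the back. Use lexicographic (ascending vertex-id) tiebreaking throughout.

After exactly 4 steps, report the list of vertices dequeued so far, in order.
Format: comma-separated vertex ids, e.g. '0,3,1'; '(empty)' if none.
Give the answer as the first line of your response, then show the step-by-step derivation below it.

5,0,1,2

step 1: dequeue 5; queue=[0,1]; order=5
step 2: dequeue 0; queue=[1,2,3,4]; order=5,0
step 3: dequeue 1; queue=[2,3,4,6]; order=5,0,1
step 4: dequeue 2; queue=[3,4,6]; order=5,0,1,2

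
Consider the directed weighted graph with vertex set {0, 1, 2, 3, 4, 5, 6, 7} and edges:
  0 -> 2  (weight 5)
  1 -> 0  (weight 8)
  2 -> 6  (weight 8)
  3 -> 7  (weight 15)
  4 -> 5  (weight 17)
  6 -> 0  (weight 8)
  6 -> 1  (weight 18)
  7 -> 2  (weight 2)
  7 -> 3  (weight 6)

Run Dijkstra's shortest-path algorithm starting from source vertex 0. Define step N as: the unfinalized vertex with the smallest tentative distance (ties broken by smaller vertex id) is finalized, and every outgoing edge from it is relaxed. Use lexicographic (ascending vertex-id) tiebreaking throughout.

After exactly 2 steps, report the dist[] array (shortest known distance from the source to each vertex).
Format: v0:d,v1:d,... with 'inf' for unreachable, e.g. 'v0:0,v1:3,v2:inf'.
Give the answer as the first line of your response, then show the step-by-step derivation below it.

v0:0,v1:inf,v2:5,v3:inf,v4:inf,v5:inf,v6:13,v7:inf

step 1: dist = v0:0,v1:inf,v2:5,v3:inf,v4:inf,v5:inf,v6:inf,v7:inf
step 2: dist = v0:0,v1:inf,v2:5,v3:inf,v4:inf,v5:inf,v6:13,v7:inf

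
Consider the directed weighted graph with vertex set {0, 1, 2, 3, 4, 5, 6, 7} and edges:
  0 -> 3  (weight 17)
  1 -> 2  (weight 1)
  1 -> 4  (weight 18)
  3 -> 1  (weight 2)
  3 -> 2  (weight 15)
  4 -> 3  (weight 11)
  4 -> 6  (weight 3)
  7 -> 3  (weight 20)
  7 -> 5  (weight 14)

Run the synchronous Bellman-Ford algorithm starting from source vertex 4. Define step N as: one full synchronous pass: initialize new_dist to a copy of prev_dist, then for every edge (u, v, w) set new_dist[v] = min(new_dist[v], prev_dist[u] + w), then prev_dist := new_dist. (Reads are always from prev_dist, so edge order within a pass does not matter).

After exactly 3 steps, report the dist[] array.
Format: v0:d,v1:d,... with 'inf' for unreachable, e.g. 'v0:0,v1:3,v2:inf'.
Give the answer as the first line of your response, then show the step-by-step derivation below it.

v0:inf,v1:13,v2:14,v3:11,v4:0,v5:inf,v6:3,v7:inf

step 1: dist = v0:inf,v1:inf,v2:inf,v3:11,v4:0,v5:inf,v6:3,v7:inf
step 2: dist = v0:inf,v1:13,v2:26,v3:11,v4:0,v5:inf,v6:3,v7:inf
step 3: dist = v0:inf,v1:13,v2:14,v3:11,v4:0,v5:inf,v6:3,v7:inf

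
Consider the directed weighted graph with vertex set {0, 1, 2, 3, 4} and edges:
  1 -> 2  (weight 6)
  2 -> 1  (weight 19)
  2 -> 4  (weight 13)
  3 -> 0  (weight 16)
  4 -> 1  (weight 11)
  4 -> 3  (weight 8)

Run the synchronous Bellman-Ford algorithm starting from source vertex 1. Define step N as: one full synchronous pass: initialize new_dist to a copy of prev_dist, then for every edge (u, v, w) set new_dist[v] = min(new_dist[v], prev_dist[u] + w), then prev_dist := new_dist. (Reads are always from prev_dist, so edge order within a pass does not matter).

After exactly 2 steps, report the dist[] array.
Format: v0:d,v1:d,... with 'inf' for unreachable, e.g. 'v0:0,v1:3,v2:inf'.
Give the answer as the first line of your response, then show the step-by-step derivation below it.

v0:inf,v1:0,v2:6,v3:inf,v4:19

step 1: dist = v0:inf,v1:0,v2:6,v3:inf,v4:inf
step 2: dist = v0:inf,v1:0,v2:6,v3:inf,v4:19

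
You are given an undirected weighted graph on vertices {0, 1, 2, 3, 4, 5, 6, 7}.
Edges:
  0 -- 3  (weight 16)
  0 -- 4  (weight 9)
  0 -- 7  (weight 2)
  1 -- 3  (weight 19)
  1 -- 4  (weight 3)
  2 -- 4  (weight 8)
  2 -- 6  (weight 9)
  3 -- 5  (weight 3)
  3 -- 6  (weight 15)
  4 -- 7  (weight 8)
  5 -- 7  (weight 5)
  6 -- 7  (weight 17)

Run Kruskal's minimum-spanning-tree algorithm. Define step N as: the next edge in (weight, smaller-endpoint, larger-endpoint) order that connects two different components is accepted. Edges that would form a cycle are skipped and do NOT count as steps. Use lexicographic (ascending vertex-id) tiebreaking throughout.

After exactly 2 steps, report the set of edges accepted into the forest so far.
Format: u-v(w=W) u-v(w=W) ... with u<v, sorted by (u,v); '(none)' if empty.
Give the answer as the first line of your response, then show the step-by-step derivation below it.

0-7(w=2) 1-4(w=3)

step 1: add edge 0-7 (w=2); MST = {0-7(w=2)}
step 2: add edge 1-4 (w=3); MST = {0-7(w=2) 1-4(w=3)}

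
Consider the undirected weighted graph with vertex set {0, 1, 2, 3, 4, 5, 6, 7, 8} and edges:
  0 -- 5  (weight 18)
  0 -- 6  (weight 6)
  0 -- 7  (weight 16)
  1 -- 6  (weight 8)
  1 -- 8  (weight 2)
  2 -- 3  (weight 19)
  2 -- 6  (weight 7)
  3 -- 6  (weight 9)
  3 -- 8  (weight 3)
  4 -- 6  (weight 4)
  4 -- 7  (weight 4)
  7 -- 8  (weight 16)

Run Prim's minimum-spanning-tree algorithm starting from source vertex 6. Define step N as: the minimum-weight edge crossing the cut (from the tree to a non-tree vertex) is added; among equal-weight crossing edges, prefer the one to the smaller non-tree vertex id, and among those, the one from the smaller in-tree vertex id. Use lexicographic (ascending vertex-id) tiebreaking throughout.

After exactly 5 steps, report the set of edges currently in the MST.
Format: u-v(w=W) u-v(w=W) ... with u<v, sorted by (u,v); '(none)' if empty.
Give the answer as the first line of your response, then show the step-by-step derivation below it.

0-6(w=6) 1-6(w=8) 2-6(w=7) 4-6(w=4) 4-7(w=4)

step 1: add edge 4-6 (w=4); MST = {4-6(w=4)}
step 2: add edge 4-7 (w=4); MST = {4-6(w=4) 4-7(w=4)}
step 3: add edge 0-6 (w=6); MST = {0-6(w=6) 4-6(w=4) 4-7(w=4)}
step 4: add edge 2-6 (w=7); MST = {0-6(w=6) 2-6(w=7) 4-6(w=4) 4-7(w=4)}
step 5: add edge 1-6 (w=8); MST = {0-6(w=6) 1-6(w=8) 2-6(w=7) 4-6(w=4) 4-7(w=4)}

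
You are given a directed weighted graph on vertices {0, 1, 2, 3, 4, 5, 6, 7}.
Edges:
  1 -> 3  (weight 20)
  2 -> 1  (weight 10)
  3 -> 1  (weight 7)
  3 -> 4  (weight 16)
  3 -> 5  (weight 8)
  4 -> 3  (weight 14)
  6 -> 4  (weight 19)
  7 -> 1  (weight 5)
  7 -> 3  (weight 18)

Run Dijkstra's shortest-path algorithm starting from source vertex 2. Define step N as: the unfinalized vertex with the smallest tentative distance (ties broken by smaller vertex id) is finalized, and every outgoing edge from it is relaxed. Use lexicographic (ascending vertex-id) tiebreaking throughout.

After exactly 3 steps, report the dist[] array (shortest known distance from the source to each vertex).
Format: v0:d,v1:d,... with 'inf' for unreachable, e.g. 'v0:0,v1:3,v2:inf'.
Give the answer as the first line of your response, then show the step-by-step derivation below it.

v0:inf,v1:10,v2:0,v3:30,v4:46,v5:38,v6:inf,v7:inf

step 1: dist = v0:inf,v1:10,v2:0,v3:inf,v4:inf,v5:inf,v6:inf,v7:inf
step 2: dist = v0:inf,v1:10,v2:0,v3:30,v4:inf,v5:inf,v6:inf,v7:inf
step 3: dist = v0:inf,v1:10,v2:0,v3:30,v4:46,v5:38,v6:inf,v7:inf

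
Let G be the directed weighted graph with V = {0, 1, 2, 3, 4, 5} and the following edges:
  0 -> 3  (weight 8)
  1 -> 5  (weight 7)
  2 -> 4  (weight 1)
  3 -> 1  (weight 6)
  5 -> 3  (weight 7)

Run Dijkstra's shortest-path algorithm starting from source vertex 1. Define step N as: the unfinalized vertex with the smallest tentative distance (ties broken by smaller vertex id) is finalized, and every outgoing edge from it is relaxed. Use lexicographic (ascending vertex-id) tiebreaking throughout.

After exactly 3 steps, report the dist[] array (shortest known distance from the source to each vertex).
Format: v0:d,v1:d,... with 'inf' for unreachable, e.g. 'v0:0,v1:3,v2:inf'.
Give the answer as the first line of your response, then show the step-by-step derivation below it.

v0:inf,v1:0,v2:inf,v3:14,v4:inf,v5:7

step 1: dist = v0:inf,v1:0,v2:inf,v3:inf,v4:inf,v5:7
step 2: dist = v0:inf,v1:0,v2:inf,v3:14,v4:inf,v5:7
step 3: dist = v0:inf,v1:0,v2:inf,v3:14,v4:inf,v5:7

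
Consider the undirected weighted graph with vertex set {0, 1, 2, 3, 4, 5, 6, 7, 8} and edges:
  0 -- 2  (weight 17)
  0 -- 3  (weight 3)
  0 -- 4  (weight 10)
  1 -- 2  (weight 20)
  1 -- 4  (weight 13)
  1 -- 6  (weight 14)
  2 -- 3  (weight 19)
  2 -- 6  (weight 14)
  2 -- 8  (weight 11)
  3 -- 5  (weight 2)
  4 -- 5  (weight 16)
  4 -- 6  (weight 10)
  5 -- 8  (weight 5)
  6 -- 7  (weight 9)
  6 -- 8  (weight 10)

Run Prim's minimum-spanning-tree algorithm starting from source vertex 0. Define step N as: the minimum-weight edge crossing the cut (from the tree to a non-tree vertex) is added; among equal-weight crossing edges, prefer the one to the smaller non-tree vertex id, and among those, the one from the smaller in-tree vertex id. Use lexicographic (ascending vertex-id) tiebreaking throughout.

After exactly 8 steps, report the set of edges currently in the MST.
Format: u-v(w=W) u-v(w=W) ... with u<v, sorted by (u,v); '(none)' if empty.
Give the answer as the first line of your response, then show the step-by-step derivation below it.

0-3(w=3) 0-4(w=10) 1-4(w=13) 2-8(w=11) 3-5(w=2) 4-6(w=10) 5-8(w=5) 6-7(w=9)

step 1: add edge 0-3 (w=3); MST = {0-3(w=3)}
step 2: add edge 3-5 (w=2); MST = {0-3(w=3) 3-5(w=2)}
step 3: add edge 5-8 (w=5); MST = {0-3(w=3) 3-5(w=2) 5-8(w=5)}
step 4: add edge 0-4 (w=10); MST = {0-3(w=3) 0-4(w=10) 3-5(w=2) 5-8(w=5)}
step 5: add edge 4-6 (w=10); MST = {0-3(w=3) 0-4(w=10) 3-5(w=2) 4-6(w=10) 5-8(w=5)}
step 6: add edge 6-7 (w=9); MST = {0-3(w=3) 0-4(w=10) 3-5(w=2) 4-6(w=10) 5-8(w=5) 6-7(w=9)}
step 7: add edge 2-8 (w=11); MST = {0-3(w=3) 0-4(w=10) 2-8(w=11) 3-5(w=2) 4-6(w=10) 5-8(w=5) 6-7(w=9)}
step 8: add edge 1-4 (w=13); MST = {0-3(w=3) 0-4(w=10) 1-4(w=13) 2-8(w=11) 3-5(w=2) 4-6(w=10) 5-8(w=5) 6-7(w=9)}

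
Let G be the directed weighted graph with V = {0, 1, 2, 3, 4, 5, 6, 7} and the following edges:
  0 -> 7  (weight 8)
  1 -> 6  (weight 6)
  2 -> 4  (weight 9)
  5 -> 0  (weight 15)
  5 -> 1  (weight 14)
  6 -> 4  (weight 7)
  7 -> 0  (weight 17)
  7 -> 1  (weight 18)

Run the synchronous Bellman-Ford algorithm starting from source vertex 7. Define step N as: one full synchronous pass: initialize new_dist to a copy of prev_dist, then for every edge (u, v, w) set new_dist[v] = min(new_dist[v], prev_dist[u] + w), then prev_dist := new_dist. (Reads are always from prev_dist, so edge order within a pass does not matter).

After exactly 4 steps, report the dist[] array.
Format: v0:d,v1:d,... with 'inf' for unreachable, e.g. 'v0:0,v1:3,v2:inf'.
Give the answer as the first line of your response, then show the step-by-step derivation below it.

v0:17,v1:18,v2:inf,v3:inf,v4:31,v5:inf,v6:24,v7:0

step 1: dist = v0:17,v1:18,v2:inf,v3:inf,v4:inf,v5:inf,v6:inf,v7:0
step 2: dist = v0:17,v1:18,v2:inf,v3:inf,v4:inf,v5:inf,v6:24,v7:0
step 3: dist = v0:17,v1:18,v2:inf,v3:inf,v4:31,v5:inf,v6:24,v7:0
step 4: dist = v0:17,v1:18,v2:inf,v3:inf,v4:31,v5:inf,v6:24,v7:0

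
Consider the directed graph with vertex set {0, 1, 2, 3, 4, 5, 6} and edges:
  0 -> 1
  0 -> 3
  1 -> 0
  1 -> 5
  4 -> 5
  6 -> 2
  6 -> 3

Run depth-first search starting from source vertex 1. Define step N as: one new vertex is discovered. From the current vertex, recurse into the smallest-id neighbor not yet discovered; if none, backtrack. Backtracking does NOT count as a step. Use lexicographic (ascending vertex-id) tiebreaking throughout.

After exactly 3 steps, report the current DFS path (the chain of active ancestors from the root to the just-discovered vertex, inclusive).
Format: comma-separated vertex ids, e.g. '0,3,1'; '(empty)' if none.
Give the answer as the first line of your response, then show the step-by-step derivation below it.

1,0,3

step 1: discover 1; path=1; order=1
step 2: discover 0; path=1>0; order=1,0
step 3: discover 3; path=1>0>3; order=1,0,3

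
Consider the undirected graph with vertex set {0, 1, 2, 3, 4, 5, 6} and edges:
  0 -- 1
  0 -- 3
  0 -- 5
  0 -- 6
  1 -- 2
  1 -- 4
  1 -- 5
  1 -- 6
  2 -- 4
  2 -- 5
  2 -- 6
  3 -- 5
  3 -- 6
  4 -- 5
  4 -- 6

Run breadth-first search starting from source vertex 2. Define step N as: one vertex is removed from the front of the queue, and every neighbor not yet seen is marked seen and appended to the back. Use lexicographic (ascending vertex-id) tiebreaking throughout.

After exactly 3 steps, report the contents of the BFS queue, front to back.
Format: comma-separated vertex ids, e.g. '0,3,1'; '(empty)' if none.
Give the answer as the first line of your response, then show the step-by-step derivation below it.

5,6,0

step 1: dequeue 2; queue=[1,4,5,6]; order=2
step 2: dequeue 1; queue=[4,5,6,0]; order=2,1
step 3: dequeue 4; queue=[5,6,0]; order=2,1,4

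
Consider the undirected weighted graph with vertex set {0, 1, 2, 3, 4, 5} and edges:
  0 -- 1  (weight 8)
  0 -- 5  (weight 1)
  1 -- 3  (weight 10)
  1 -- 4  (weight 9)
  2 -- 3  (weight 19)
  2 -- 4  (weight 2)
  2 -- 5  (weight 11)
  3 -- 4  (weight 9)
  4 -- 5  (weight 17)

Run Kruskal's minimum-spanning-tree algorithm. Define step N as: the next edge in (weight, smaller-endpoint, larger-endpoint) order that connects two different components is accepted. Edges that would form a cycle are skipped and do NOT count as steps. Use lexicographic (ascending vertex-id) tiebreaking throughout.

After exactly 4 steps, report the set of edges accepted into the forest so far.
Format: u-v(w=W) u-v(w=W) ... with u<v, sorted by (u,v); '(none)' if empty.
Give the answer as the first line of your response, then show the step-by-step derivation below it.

0-1(w=8) 0-5(w=1) 1-4(w=9) 2-4(w=2)

step 1: add edge 0-5 (w=1); MST = {0-5(w=1)}
step 2: add edge 2-4 (w=2); MST = {0-5(w=1) 2-4(w=2)}
step 3: add edge 0-1 (w=8); MST = {0-1(w=8) 0-5(w=1) 2-4(w=2)}
step 4: add edge 1-4 (w=9); MST = {0-1(w=8) 0-5(w=1) 1-4(w=9) 2-4(w=2)}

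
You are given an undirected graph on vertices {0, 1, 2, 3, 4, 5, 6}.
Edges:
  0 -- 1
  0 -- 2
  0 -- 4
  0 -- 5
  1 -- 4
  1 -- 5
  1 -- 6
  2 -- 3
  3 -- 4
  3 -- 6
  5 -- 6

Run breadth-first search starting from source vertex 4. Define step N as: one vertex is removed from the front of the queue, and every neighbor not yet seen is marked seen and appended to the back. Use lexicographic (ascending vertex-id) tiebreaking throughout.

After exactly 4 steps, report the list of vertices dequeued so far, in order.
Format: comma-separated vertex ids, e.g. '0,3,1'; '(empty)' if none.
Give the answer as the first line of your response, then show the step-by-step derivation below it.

4,0,1,3

step 1: dequeue 4; queue=[0,1,3]; order=4
step 2: dequeue 0; queue=[1,3,2,5]; order=4,0
step 3: dequeue 1; queue=[3,2,5,6]; order=4,0,1
step 4: dequeue 3; queue=[2,5,6]; order=4,0,1,3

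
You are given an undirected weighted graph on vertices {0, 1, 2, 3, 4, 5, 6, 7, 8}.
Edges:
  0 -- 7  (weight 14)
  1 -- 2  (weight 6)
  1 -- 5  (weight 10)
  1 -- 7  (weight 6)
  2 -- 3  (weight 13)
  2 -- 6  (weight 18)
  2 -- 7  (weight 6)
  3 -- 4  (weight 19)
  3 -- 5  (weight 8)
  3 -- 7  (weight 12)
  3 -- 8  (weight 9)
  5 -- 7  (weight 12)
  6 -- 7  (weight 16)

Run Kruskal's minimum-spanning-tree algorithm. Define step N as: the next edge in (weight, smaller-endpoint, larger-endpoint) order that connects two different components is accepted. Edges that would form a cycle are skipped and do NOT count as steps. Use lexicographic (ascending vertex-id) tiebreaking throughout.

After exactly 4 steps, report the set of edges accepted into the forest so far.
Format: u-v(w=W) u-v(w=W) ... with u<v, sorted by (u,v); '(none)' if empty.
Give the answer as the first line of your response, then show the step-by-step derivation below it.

1-2(w=6) 1-7(w=6) 3-5(w=8) 3-8(w=9)

step 1: add edge 1-2 (w=6); MST = {1-2(w=6)}
step 2: add edge 1-7 (w=6); MST = {1-2(w=6) 1-7(w=6)}
step 3: add edge 3-5 (w=8); MST = {1-2(w=6) 1-7(w=6) 3-5(w=8)}
step 4: add edge 3-8 (w=9); MST = {1-2(w=6) 1-7(w=6) 3-5(w=8) 3-8(w=9)}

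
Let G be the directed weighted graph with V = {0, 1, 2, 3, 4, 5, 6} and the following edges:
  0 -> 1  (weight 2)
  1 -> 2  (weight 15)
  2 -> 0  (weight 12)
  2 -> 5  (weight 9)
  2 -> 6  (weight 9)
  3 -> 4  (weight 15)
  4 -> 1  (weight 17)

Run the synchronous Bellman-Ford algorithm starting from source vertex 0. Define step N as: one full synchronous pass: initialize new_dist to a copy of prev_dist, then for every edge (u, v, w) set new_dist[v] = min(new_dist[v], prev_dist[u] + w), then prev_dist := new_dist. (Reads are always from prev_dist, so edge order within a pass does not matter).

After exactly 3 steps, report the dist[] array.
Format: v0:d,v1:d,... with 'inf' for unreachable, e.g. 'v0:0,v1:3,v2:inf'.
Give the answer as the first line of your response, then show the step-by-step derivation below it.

v0:0,v1:2,v2:17,v3:inf,v4:inf,v5:26,v6:26

step 1: dist = v0:0,v1:2,v2:inf,v3:inf,v4:inf,v5:inf,v6:inf
step 2: dist = v0:0,v1:2,v2:17,v3:inf,v4:inf,v5:inf,v6:inf
step 3: dist = v0:0,v1:2,v2:17,v3:inf,v4:inf,v5:26,v6:26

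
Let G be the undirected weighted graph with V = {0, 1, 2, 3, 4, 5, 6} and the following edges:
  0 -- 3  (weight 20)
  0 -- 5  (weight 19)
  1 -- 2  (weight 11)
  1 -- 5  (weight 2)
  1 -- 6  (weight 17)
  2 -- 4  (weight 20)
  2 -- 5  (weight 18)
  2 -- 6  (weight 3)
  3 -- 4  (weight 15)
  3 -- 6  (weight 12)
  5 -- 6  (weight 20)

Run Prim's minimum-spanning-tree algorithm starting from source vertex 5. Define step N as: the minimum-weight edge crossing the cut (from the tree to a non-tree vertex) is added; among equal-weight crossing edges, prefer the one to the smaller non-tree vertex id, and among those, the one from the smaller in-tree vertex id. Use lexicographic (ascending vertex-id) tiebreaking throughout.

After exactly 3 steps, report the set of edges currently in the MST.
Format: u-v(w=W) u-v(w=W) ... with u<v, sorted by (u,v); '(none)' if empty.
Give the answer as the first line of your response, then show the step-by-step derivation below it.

1-2(w=11) 1-5(w=2) 2-6(w=3)

step 1: add edge 1-5 (w=2); MST = {1-5(w=2)}
step 2: add edge 1-2 (w=11); MST = {1-2(w=11) 1-5(w=2)}
step 3: add edge 2-6 (w=3); MST = {1-2(w=11) 1-5(w=2) 2-6(w=3)}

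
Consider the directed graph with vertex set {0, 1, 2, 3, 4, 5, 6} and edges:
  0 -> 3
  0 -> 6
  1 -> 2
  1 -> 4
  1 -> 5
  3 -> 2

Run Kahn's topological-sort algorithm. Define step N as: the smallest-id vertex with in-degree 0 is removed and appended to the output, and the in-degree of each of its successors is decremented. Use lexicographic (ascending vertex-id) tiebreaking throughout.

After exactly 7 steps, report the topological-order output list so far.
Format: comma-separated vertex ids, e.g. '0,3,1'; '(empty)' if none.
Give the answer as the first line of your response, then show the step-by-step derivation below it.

0,1,3,2,4,5,6

step 1: output 0; order=[0]; indeg=(0,0,2,0,1,1,0)
step 2: output 1; order=[0,1]; indeg=(0,0,1,0,0,0,0)
step 3: output 3; order=[0,1,3]; indeg=(0,0,0,0,0,0,0)
step 4: output 2; order=[0,1,3,2]; indeg=(0,0,0,0,0,0,0)
step 5: output 4; order=[0,1,3,2,4]; indeg=(0,0,0,0,0,0,0)
step 6: output 5; order=[0,1,3,2,4,5]; indeg=(0,0,0,0,0,0,0)
step 7: output 6; order=[0,1,3,2,4,5,6]; indeg=(0,0,0,0,0,0,0)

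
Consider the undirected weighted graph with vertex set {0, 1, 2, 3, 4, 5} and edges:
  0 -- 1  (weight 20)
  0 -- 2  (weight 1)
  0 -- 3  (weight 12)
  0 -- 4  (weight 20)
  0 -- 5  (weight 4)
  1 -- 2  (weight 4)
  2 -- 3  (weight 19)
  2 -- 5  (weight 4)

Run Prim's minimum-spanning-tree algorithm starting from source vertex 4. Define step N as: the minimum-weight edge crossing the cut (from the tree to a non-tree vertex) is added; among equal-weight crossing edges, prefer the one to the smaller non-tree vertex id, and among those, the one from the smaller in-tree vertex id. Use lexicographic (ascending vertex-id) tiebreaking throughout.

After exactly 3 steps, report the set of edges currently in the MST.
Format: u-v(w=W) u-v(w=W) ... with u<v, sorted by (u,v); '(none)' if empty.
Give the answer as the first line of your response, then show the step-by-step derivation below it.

0-2(w=1) 0-4(w=20) 1-2(w=4)

step 1: add edge 0-4 (w=20); MST = {0-4(w=20)}
step 2: add edge 0-2 (w=1); MST = {0-2(w=1) 0-4(w=20)}
step 3: add edge 1-2 (w=4); MST = {0-2(w=1) 0-4(w=20) 1-2(w=4)}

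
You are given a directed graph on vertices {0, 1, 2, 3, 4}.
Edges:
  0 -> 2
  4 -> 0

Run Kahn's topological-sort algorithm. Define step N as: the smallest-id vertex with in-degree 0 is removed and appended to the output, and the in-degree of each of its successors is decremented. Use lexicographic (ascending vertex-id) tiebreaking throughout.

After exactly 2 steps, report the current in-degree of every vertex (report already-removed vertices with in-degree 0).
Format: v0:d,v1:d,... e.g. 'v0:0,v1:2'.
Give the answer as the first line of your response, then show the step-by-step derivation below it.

v0:1,v1:0,v2:1,v3:0,v4:0

step 1: output 1; order=[1]; indeg=(1,0,1,0,0)
step 2: output 3; order=[1,3]; indeg=(1,0,1,0,0)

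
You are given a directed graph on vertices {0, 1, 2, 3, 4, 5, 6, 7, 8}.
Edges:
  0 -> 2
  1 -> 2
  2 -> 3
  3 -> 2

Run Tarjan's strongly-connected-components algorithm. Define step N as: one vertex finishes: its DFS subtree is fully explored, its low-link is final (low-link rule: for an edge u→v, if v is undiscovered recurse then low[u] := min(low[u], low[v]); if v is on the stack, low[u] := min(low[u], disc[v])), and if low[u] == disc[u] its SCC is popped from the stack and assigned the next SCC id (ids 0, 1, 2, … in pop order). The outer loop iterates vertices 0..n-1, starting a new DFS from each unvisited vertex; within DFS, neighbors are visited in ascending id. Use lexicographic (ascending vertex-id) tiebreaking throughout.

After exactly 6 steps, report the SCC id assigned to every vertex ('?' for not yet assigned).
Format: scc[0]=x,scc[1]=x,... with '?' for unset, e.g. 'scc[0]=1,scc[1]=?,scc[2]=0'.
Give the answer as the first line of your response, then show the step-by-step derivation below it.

scc[0]=1,scc[1]=2,scc[2]=0,scc[3]=0,scc[4]=3,scc[5]=4,scc[6]=?,scc[7]=?,scc[8]=?

step 1: low=(low[0]=0,low[1]=?,low[2]=1,low[3]=1,low[4]=?,low[5]=?,low[6]=?,low[7]=?,low[8]=?); scc=(scc[0]=?,scc[1]=?,scc[2]=?,scc[3]=?,scc[4]=?,scc[5]=?,scc[6]=?,scc[7]=?,scc[8]=?)
step 2: low=(low[0]=0,low[1]=?,low[2]=1,low[3]=1,low[4]=?,low[5]=?,low[6]=?,low[7]=?,low[8]=?); scc=(scc[0]=?,scc[1]=?,scc[2]=0,scc[3]=0,scc[4]=?,scc[5]=?,scc[6]=?,scc[7]=?,scc[8]=?)
step 3: low=(low[0]=0,low[1]=?,low[2]=1,low[3]=1,low[4]=?,low[5]=?,low[6]=?,low[7]=?,low[8]=?); scc=(scc[0]=1,scc[1]=?,scc[2]=0,scc[3]=0,scc[4]=?,scc[5]=?,scc[6]=?,scc[7]=?,scc[8]=?)
step 4: low=(low[0]=0,low[1]=3,low[2]=1,low[3]=1,low[4]=?,low[5]=?,low[6]=?,low[7]=?,low[8]=?); scc=(scc[0]=1,scc[1]=2,scc[2]=0,scc[3]=0,scc[4]=?,scc[5]=?,scc[6]=?,scc[7]=?,scc[8]=?)
step 5: low=(low[0]=0,low[1]=3,low[2]=1,low[3]=1,low[4]=4,low[5]=?,low[6]=?,low[7]=?,low[8]=?); scc=(scc[0]=1,scc[1]=2,scc[2]=0,scc[3]=0,scc[4]=3,scc[5]=?,scc[6]=?,scc[7]=?,scc[8]=?)
step 6: low=(low[0]=0,low[1]=3,low[2]=1,low[3]=1,low[4]=4,low[5]=5,low[6]=?,low[7]=?,low[8]=?); scc=(scc[0]=1,scc[1]=2,scc[2]=0,scc[3]=0,scc[4]=3,scc[5]=4,scc[6]=?,scc[7]=?,scc[8]=?)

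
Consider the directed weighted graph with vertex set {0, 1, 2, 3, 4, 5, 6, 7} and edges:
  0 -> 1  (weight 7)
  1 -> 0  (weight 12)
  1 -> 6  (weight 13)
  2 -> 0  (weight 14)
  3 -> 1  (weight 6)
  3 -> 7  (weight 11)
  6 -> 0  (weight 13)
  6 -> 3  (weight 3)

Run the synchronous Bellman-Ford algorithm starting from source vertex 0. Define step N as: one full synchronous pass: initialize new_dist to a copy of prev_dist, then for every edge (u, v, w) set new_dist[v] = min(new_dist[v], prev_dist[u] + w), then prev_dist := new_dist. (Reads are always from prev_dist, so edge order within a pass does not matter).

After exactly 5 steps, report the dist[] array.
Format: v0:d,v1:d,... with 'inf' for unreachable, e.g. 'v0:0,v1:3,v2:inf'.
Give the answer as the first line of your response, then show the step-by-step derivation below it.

v0:0,v1:7,v2:inf,v3:23,v4:inf,v5:inf,v6:20,v7:34

step 1: dist = v0:0,v1:7,v2:inf,v3:inf,v4:inf,v5:inf,v6:inf,v7:inf
step 2: dist = v0:0,v1:7,v2:inf,v3:inf,v4:inf,v5:inf,v6:20,v7:inf
step 3: dist = v0:0,v1:7,v2:inf,v3:23,v4:inf,v5:inf,v6:20,v7:inf
step 4: dist = v0:0,v1:7,v2:inf,v3:23,v4:inf,v5:inf,v6:20,v7:34
step 5: dist = v0:0,v1:7,v2:inf,v3:23,v4:inf,v5:inf,v6:20,v7:34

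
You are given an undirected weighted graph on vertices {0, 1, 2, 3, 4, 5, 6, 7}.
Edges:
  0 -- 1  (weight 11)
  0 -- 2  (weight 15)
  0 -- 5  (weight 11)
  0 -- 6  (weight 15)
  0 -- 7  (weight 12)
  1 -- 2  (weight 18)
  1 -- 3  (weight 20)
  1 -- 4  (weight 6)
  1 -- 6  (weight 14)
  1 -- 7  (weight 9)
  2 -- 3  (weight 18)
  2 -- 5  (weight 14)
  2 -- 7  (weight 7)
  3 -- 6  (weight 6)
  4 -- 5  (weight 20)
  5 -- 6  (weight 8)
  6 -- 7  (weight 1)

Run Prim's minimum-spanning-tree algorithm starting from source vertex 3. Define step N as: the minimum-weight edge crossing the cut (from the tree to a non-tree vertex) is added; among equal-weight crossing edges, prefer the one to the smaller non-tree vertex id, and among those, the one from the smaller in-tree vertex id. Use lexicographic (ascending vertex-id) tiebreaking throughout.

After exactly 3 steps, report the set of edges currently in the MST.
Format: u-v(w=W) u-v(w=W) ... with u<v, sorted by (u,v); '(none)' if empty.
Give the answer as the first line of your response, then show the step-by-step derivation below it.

2-7(w=7) 3-6(w=6) 6-7(w=1)

step 1: add edge 3-6 (w=6); MST = {3-6(w=6)}
step 2: add edge 6-7 (w=1); MST = {3-6(w=6) 6-7(w=1)}
step 3: add edge 2-7 (w=7); MST = {2-7(w=7) 3-6(w=6) 6-7(w=1)}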